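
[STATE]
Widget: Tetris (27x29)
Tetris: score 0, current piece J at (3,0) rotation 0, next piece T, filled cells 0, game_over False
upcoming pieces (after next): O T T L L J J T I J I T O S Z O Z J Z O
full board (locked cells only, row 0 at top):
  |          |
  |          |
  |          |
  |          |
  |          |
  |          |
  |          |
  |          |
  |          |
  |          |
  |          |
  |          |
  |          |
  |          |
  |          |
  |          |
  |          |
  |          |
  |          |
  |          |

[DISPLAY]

   █      │Next:           
   ███    │ ▒              
          │▒▒▒             
          │                
          │                
          │                
          │Score:          
          │0               
          │                
          │                
          │                
          │                
          │                
          │                
          │                
          │                
          │                
          │                
          │                
          │                
          │                
          │                
          │                
          │                
          │                
          │                
          │                
          │                
          │                


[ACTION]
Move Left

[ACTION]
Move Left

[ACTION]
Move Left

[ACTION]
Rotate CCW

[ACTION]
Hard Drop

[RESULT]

    ▒     │Next:           
   ▒▒▒    │▓▓              
          │▓▓              
          │                
          │                
          │                
          │Score:          
          │0               
          │                
          │                
          │                
          │                
          │                
          │                
          │                
          │                
          │                
 █        │                
 █        │                
██        │                
          │                
          │                
          │                
          │                
          │                
          │                
          │                
          │                
          │                


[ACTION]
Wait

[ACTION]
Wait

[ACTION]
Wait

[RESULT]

          │Next:           
          │▓▓              
          │▓▓              
    ▒     │                
   ▒▒▒    │                
          │                
          │Score:          
          │0               
          │                
          │                
          │                
          │                
          │                
          │                
          │                
          │                
          │                
 █        │                
 █        │                
██        │                
          │                
          │                
          │                
          │                
          │                
          │                
          │                
          │                
          │                


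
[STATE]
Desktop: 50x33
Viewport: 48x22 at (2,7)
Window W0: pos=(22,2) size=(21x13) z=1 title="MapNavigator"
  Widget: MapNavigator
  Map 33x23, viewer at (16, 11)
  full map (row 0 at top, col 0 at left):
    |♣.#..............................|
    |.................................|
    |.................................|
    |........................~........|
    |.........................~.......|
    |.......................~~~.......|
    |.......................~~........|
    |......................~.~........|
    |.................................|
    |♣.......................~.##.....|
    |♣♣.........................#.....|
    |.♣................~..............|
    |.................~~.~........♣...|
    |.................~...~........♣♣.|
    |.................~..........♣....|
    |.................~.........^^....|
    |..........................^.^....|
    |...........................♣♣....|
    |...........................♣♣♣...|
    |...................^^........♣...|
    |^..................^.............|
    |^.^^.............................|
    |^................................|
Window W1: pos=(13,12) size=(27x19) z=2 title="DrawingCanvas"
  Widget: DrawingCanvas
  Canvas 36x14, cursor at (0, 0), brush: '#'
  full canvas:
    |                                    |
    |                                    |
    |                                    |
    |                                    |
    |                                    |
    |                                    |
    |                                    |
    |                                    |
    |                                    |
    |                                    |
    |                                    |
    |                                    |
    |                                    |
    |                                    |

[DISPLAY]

                    ┃.................~.┃       
                    ┃...................┃       
                    ┃.........@.~.......┃       
                    ┃..........~~.~.....┃       
                    ┃..........~...~....┃       
           ┏━━━━━━━━━━━━━━━━━━━━━━━━━┓..┃       
           ┃ DrawingCanvas           ┃..┃       
           ┠─────────────────────────┨━━┛       
           ┃+                        ┃          
           ┃                         ┃          
           ┃                         ┃          
           ┃                         ┃          
           ┃                         ┃          
           ┃                         ┃          
           ┃                         ┃          
           ┃                         ┃          
           ┃                         ┃          
           ┃                         ┃          
           ┃                         ┃          
           ┃                         ┃          
           ┃                         ┃          
           ┃                         ┃          


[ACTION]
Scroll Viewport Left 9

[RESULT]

                      ┃.................~.┃     
                      ┃...................┃     
                      ┃.........@.~.......┃     
                      ┃..........~~.~.....┃     
                      ┃..........~...~....┃     
             ┏━━━━━━━━━━━━━━━━━━━━━━━━━┓..┃     
             ┃ DrawingCanvas           ┃..┃     
             ┠─────────────────────────┨━━┛     
             ┃+                        ┃        
             ┃                         ┃        
             ┃                         ┃        
             ┃                         ┃        
             ┃                         ┃        
             ┃                         ┃        
             ┃                         ┃        
             ┃                         ┃        
             ┃                         ┃        
             ┃                         ┃        
             ┃                         ┃        
             ┃                         ┃        
             ┃                         ┃        
             ┃                         ┃        


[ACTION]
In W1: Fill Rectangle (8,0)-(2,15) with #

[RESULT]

                      ┃.................~.┃     
                      ┃...................┃     
                      ┃.........@.~.......┃     
                      ┃..........~~.~.....┃     
                      ┃..........~...~....┃     
             ┏━━━━━━━━━━━━━━━━━━━━━━━━━┓..┃     
             ┃ DrawingCanvas           ┃..┃     
             ┠─────────────────────────┨━━┛     
             ┃+                        ┃        
             ┃                         ┃        
             ┃################         ┃        
             ┃################         ┃        
             ┃################         ┃        
             ┃################         ┃        
             ┃################         ┃        
             ┃################         ┃        
             ┃################         ┃        
             ┃                         ┃        
             ┃                         ┃        
             ┃                         ┃        
             ┃                         ┃        
             ┃                         ┃        


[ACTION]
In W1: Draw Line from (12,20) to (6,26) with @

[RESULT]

                      ┃.................~.┃     
                      ┃...................┃     
                      ┃.........@.~.......┃     
                      ┃..........~~.~.....┃     
                      ┃..........~...~....┃     
             ┏━━━━━━━━━━━━━━━━━━━━━━━━━┓..┃     
             ┃ DrawingCanvas           ┃..┃     
             ┠─────────────────────────┨━━┛     
             ┃+                        ┃        
             ┃                         ┃        
             ┃################         ┃        
             ┃################         ┃        
             ┃################         ┃        
             ┃################         ┃        
             ┃################         ┃        
             ┃################         ┃        
             ┃################        @┃        
             ┃                       @ ┃        
             ┃                      @  ┃        
             ┃                     @   ┃        
             ┃                    @    ┃        
             ┃                         ┃        


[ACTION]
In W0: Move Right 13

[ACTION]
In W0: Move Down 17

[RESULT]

                      ┃.............      ┃     
                      ┃.............      ┃     
                      ┃.........@...      ┃     
                      ┃                   ┃     
                      ┃                   ┃     
             ┏━━━━━━━━━━━━━━━━━━━━━━━━━┓  ┃     
             ┃ DrawingCanvas           ┃  ┃     
             ┠─────────────────────────┨━━┛     
             ┃+                        ┃        
             ┃                         ┃        
             ┃################         ┃        
             ┃################         ┃        
             ┃################         ┃        
             ┃################         ┃        
             ┃################         ┃        
             ┃################         ┃        
             ┃################        @┃        
             ┃                       @ ┃        
             ┃                      @  ┃        
             ┃                     @   ┃        
             ┃                    @    ┃        
             ┃                         ┃        


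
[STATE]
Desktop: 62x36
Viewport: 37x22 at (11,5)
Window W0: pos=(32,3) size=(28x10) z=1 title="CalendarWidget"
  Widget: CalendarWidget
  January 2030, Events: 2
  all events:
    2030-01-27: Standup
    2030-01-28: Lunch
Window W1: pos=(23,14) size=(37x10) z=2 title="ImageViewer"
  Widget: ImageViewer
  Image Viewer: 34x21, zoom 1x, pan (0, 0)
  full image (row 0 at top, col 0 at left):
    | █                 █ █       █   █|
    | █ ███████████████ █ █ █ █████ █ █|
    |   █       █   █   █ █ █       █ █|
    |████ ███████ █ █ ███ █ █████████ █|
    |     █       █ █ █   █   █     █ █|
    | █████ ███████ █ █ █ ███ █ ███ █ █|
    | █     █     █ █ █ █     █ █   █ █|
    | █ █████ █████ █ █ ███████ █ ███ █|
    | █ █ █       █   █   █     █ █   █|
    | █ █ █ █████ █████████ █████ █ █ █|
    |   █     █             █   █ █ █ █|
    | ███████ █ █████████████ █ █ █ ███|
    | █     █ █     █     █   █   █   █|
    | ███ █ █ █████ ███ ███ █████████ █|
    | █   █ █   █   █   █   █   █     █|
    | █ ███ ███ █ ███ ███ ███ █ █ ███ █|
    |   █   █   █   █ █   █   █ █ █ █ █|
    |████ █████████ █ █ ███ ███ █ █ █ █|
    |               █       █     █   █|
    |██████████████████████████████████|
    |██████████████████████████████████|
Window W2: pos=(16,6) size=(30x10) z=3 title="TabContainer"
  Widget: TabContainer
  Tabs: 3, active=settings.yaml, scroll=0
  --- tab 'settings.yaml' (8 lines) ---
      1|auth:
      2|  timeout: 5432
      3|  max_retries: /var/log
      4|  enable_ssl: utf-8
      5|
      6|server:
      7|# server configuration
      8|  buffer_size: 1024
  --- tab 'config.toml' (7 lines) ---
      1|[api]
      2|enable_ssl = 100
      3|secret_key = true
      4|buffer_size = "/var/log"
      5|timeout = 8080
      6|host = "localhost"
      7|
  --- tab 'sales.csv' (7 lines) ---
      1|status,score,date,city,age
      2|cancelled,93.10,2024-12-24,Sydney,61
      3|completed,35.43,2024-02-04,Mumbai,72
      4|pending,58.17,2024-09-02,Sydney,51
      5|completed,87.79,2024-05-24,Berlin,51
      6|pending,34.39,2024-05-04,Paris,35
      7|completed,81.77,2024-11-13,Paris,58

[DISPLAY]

                     ┠───────────────
     ┏━━━━━━━━━━━━━━━━━━━━━━━━━━━━┓y 
     ┃ TabContainer               ┃r 
     ┠────────────────────────────┨4 
     ┃[settings.yaml]│ config.toml┃1 
     ┃────────────────────────────┃8 
     ┃auth:                       ┃5 
     ┃  timeout: 5432             ┃━━
     ┃  max_retries: /var/log     ┃  
     ┃  enable_ssl: utf-8         ┃━━
     ┗━━━━━━━━━━━━━━━━━━━━━━━━━━━━┛  
            ┠────────────────────────
            ┃ █                 █ █  
            ┃ █ ███████████████ █ █ █
            ┃   █       █   █   █ █ █
            ┃████ ███████ █ █ ███ █ █
            ┃     █       █ █ █   █  
            ┃ █████ ███████ █ █ █ ███
            ┗━━━━━━━━━━━━━━━━━━━━━━━━
                                     
                                     
                                     


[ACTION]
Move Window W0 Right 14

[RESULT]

                       ┠─────────────
     ┏━━━━━━━━━━━━━━━━━━━━━━━━━━━━┓ar
     ┃ TabContainer               ┃ F
     ┠────────────────────────────┨  
     ┃[settings.yaml]│ config.toml┃ 1
     ┃────────────────────────────┃ 1
     ┃auth:                       ┃ 2
     ┃  timeout: 5432             ┃━━
     ┃  max_retries: /var/log     ┃  
     ┃  enable_ssl: utf-8         ┃━━
     ┗━━━━━━━━━━━━━━━━━━━━━━━━━━━━┛  
            ┠────────────────────────
            ┃ █                 █ █  
            ┃ █ ███████████████ █ █ █
            ┃   █       █   █   █ █ █
            ┃████ ███████ █ █ ███ █ █
            ┃     █       █ █ █   █  
            ┃ █████ ███████ █ █ █ ███
            ┗━━━━━━━━━━━━━━━━━━━━━━━━
                                     
                                     
                                     


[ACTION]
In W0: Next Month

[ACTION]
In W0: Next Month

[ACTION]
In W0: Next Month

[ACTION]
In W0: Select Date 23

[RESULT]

                       ┠─────────────
     ┏━━━━━━━━━━━━━━━━━━━━━━━━━━━━┓il
     ┃ TabContainer               ┃ F
     ┠────────────────────────────┨  
     ┃[settings.yaml]│ config.toml┃ 1
     ┃────────────────────────────┃ 1
     ┃auth:                       ┃25
     ┃  timeout: 5432             ┃━━
     ┃  max_retries: /var/log     ┃  
     ┃  enable_ssl: utf-8         ┃━━
     ┗━━━━━━━━━━━━━━━━━━━━━━━━━━━━┛  
            ┠────────────────────────
            ┃ █                 █ █  
            ┃ █ ███████████████ █ █ █
            ┃   █       █   █   █ █ █
            ┃████ ███████ █ █ ███ █ █
            ┃     █       █ █ █   █  
            ┃ █████ ███████ █ █ █ ███
            ┗━━━━━━━━━━━━━━━━━━━━━━━━
                                     
                                     
                                     


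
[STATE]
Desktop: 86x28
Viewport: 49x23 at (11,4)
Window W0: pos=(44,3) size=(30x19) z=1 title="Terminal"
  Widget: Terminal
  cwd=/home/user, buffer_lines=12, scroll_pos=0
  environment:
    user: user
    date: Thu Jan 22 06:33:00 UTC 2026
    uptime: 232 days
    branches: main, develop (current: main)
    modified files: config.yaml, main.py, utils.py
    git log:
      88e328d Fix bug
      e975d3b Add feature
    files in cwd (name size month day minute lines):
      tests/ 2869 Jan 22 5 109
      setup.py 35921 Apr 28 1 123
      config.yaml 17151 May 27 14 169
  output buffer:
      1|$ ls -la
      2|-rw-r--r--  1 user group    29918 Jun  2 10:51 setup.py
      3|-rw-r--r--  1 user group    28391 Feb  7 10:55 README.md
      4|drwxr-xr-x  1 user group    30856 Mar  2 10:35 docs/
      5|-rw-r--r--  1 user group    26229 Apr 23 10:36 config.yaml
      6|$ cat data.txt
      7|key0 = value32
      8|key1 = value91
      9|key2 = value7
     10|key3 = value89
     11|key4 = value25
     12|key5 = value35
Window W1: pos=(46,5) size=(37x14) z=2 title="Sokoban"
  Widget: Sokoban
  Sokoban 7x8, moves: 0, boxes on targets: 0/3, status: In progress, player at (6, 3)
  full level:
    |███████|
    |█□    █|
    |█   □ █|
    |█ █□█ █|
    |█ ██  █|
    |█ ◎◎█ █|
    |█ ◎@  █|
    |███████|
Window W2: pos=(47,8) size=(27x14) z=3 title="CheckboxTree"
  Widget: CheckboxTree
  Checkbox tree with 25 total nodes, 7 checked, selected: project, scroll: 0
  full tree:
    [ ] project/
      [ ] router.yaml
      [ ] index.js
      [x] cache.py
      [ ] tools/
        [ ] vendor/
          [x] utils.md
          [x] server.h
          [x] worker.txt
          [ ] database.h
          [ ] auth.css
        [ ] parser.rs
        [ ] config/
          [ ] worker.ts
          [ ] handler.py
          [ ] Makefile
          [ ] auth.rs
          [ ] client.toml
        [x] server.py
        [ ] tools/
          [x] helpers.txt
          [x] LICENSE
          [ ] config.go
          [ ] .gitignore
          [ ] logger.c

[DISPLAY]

                                 ┃ Terminal      
                                 ┠─┏━━━━━━━━━━━━━
                                 ┃$┃ Sokoban     
                                 ┃-┠─────────────
                                 ┃-┃┏━━━━━━━━━━━━
                                 ┃d┃┃ CheckboxTre
                                 ┃-┃┠────────────
                                 ┃$┃┃>[-] project
                                 ┃k┃┃   [ ] route
                                 ┃k┃┃   [ ] index
                                 ┃k┃┃   [x] cache
                                 ┃k┃┃   [-] tools
                                 ┃k┃┃     [-] ven
                                 ┃k┃┃       [x] u
                                 ┃$┗┃       [x] s
                                 ┃  ┃       [x] w
                                 ┃  ┃       [ ] d
                                 ┗━━┗━━━━━━━━━━━━
                                                 
                                                 
                                                 
                                                 
                                                 


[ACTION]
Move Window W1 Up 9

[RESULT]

                                 ┃ ┃█□    █      
                                 ┠─┃█   □ █      
                                 ┃$┃█ █□█ █      
                                 ┃-┃█ ██  █      
                                 ┃-┃┏━━━━━━━━━━━━
                                 ┃d┃┃ CheckboxTre
                                 ┃-┃┠────────────
                                 ┃$┃┃>[-] project
                                 ┃k┃┃   [ ] route
                                 ┃k┗┃   [ ] index
                                 ┃ke┃   [x] cache
                                 ┃ke┃   [-] tools
                                 ┃ke┃     [-] ven
                                 ┃ke┃       [x] u
                                 ┃$ ┃       [x] s
                                 ┃  ┃       [x] w
                                 ┃  ┃       [ ] d
                                 ┗━━┗━━━━━━━━━━━━
                                                 
                                                 
                                                 
                                                 
                                                 


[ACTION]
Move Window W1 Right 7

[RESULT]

                                 ┃ Ter┃█□    █   
                                 ┠────┃█   □ █   
                                 ┃$ ls┃█ █□█ █   
                                 ┃-rw-┃█ ██  █   
                                 ┃-r┏━━━━━━━━━━━━
                                 ┃dr┃ CheckboxTre
                                 ┃-r┠────────────
                                 ┃$ ┃>[-] project
                                 ┃ke┃   [ ] route
                                 ┃ke┃   [ ] index
                                 ┃ke┃   [x] cache
                                 ┃ke┃   [-] tools
                                 ┃ke┃     [-] ven
                                 ┃ke┃       [x] u
                                 ┃$ ┃       [x] s
                                 ┃  ┃       [x] w
                                 ┃  ┃       [ ] d
                                 ┗━━┗━━━━━━━━━━━━
                                                 
                                                 
                                                 
                                                 
                                                 


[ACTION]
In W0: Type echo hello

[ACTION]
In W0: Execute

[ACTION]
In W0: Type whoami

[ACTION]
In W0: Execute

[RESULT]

                                 ┃ Ter┃█□    █   
                                 ┠────┃█   □ █   
                                 ┃-rw-┃█ █□█ █   
                                 ┃drwx┃█ ██  █   
                                 ┃-r┏━━━━━━━━━━━━
                                 ┃$ ┃ CheckboxTre
                                 ┃ke┠────────────
                                 ┃ke┃>[-] project
                                 ┃ke┃   [ ] route
                                 ┃ke┃   [ ] index
                                 ┃ke┃   [x] cache
                                 ┃ke┃   [-] tools
                                 ┃$ ┃     [-] ven
                                 ┃he┃       [x] u
                                 ┃$ ┃       [x] s
                                 ┃us┃       [x] w
                                 ┃$ ┃       [ ] d
                                 ┗━━┗━━━━━━━━━━━━
                                                 
                                                 
                                                 
                                                 
                                                 


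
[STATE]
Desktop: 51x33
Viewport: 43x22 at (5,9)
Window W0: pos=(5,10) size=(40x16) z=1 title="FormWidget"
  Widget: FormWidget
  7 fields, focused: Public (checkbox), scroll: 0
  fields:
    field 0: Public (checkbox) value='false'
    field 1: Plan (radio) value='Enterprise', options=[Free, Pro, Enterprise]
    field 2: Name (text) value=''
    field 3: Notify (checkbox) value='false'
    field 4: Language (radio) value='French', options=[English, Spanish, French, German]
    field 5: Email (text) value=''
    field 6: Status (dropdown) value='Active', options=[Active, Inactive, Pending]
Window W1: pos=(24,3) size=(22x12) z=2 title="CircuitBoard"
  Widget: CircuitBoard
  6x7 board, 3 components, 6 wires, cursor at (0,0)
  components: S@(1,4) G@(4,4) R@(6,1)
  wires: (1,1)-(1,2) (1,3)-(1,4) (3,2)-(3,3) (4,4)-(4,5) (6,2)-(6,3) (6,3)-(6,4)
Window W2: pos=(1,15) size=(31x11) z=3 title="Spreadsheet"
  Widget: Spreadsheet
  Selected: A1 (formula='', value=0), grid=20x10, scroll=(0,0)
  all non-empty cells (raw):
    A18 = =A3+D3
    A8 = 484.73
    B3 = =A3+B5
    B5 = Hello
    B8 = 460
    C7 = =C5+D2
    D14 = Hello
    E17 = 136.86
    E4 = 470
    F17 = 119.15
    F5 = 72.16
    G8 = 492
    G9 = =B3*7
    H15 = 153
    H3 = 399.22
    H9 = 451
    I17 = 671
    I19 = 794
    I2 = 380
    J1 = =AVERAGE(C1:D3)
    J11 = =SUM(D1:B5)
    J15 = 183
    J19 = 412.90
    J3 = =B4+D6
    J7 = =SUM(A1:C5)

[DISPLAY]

                   ┃1       · ─ ·   · ─ ┃  
┏━━━━━━━━━━━━━━━━━━┃                    ┃  
┃ FormWidget       ┃2                   ┃  
┠──────────────────┃                    ┃  
┃> Public:     [ ] ┃3           · ─ ·   ┃  
┃  Plan:       ( ) ┗━━━━━━━━━━━━━━━━━━━━┛  
━━━━━━━━━━━━━━━━━━━━━━━━━━┓           ]┃   
readsheet                 ┃            ┃   
──────────────────────────┨ ( ) Spanish┃   
                          ┃           ]┃   
    A       B       C     ┃          ▼]┃   
--------------------------┃            ┃   
      [0]       0       0 ┃            ┃   
        0       0       0 ┃            ┃   
        0#ERR!          0 ┃            ┃   
        0       0       0 ┃            ┃   
━━━━━━━━━━━━━━━━━━━━━━━━━━┛━━━━━━━━━━━━┛   
                                           
                                           
                                           
                                           
                                           


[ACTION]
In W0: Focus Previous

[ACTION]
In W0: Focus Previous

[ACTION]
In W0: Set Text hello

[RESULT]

                   ┃1       · ─ ·   · ─ ┃  
┏━━━━━━━━━━━━━━━━━━┃                    ┃  
┃ FormWidget       ┃2                   ┃  
┠──────────────────┃                    ┃  
┃  Public:     [ ] ┃3           · ─ ·   ┃  
┃  Plan:       ( ) ┗━━━━━━━━━━━━━━━━━━━━┛  
━━━━━━━━━━━━━━━━━━━━━━━━━━┓           ]┃   
readsheet                 ┃            ┃   
──────────────────────────┨ ( ) Spanish┃   
                          ┃           ]┃   
    A       B       C     ┃          ▼]┃   
--------------------------┃            ┃   
      [0]       0       0 ┃            ┃   
        0       0       0 ┃            ┃   
        0#ERR!          0 ┃            ┃   
        0       0       0 ┃            ┃   
━━━━━━━━━━━━━━━━━━━━━━━━━━┛━━━━━━━━━━━━┛   
                                           
                                           
                                           
                                           
                                           


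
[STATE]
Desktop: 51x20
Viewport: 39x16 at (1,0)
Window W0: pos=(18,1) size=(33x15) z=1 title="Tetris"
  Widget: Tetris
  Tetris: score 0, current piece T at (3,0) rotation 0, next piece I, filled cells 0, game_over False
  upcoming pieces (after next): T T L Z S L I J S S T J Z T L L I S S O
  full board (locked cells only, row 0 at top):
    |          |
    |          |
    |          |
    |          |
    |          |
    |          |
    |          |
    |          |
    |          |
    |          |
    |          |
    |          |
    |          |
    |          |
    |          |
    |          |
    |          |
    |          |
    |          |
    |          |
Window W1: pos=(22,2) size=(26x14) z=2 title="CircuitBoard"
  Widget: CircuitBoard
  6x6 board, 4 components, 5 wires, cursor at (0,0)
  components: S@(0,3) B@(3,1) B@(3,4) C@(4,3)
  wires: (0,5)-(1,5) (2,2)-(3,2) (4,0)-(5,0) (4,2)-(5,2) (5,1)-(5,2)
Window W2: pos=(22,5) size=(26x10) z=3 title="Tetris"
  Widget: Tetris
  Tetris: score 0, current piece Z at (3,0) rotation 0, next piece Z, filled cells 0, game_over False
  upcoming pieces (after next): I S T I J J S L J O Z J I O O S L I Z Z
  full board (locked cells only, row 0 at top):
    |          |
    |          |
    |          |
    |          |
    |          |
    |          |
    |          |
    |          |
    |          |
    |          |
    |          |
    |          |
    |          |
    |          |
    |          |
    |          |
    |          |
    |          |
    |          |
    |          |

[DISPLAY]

                                       
                 ┏━━━━━━━━━━━━━━━━━━━━━
                 ┃ Te┏━━━━━━━━━━━━━━━━━
                 ┠───┃ CircuitBoard    
                 ┃   ┠─────────────────
                 ┃   ┏━━━━━━━━━━━━━━━━━
                 ┃   ┃ Tetris          
                 ┃   ┠─────────────────
                 ┃   ┃          │Next: 
                 ┃   ┃          │▓▓    
                 ┃   ┃          │ ▓▓   
                 ┃   ┃          │      
                 ┃   ┃          │      
                 ┃   ┃          │      
                 ┃   ┗━━━━━━━━━━━━━━━━━
                 ┗━━━┗━━━━━━━━━━━━━━━━━


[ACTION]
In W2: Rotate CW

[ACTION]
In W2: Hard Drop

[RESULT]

                                       
                 ┏━━━━━━━━━━━━━━━━━━━━━
                 ┃ Te┏━━━━━━━━━━━━━━━━━
                 ┠───┃ CircuitBoard    
                 ┃   ┠─────────────────
                 ┃   ┏━━━━━━━━━━━━━━━━━
                 ┃   ┃ Tetris          
                 ┃   ┠─────────────────
                 ┃   ┃          │Next: 
                 ┃   ┃          │████  
                 ┃   ┃          │      
                 ┃   ┃    ▓     │      
                 ┃   ┃   ▓▓     │      
                 ┃   ┃   ▓      │      
                 ┃   ┗━━━━━━━━━━━━━━━━━
                 ┗━━━┗━━━━━━━━━━━━━━━━━


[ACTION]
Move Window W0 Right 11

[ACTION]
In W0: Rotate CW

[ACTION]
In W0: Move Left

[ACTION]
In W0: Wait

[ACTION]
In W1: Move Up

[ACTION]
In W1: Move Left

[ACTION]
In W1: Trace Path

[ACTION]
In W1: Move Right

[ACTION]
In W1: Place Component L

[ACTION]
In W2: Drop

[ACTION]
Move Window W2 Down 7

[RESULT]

                                       
                 ┏━━━━━━━━━━━━━━━━━━━━━
                 ┃ Te┏━━━━━━━━━━━━━━━━━
                 ┠───┃ CircuitBoard    
                 ┃   ┠─────────────────
                 ┃   ┃   0 1 2 3 4 5   
                 ┃   ┃0      [L]      S
                 ┃   ┃                 
                 ┃   ┃1                
                 ┃   ┃                 
                 ┃   ┏━━━━━━━━━━━━━━━━━
                 ┃   ┃ Tetris          
                 ┃   ┠─────────────────
                 ┃   ┃          │Next: 
                 ┃   ┃          │████  
                 ┗━━━┃          │      


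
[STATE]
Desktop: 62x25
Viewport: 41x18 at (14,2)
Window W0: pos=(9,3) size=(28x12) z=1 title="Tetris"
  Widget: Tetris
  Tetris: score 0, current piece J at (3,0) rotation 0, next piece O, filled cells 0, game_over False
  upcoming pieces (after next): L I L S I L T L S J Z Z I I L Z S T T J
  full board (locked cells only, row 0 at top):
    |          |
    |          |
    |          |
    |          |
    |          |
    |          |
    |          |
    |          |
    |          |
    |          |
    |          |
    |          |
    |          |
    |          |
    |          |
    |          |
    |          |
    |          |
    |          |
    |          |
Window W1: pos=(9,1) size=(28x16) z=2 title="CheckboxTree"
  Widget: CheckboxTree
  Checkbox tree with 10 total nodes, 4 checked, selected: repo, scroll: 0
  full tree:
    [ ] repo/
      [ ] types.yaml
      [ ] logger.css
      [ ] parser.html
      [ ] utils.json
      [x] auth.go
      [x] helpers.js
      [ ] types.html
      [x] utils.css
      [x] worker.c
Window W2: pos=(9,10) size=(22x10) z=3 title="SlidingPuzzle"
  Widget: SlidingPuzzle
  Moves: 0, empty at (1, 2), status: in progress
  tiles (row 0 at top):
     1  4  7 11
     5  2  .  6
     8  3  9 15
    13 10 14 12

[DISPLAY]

ckboxTree             ┃                  
──────────────────────┨                  
 repo/                ┃                  
 ] types.yaml         ┃                  
 ] logger.css         ┃                  
 ] parser.html        ┃                  
 ] utils.json         ┃                  
x] auth.go            ┃                  
━━━━━━━━━━━━━━━━┓     ┃                  
dingPuzzle      ┃     ┃                  
────────────────┨     ┃                  
─┬────┬────┬────┃     ┃                  
 │  4 │  7 │ 11 ┃     ┃                  
─┼────┼────┼────┃     ┃                  
 │  2 │    │  6 ┃━━━━━┛                  
─┼────┼────┼────┃                        
 │  3 │  9 │ 15 ┃                        
━━━━━━━━━━━━━━━━┛                        


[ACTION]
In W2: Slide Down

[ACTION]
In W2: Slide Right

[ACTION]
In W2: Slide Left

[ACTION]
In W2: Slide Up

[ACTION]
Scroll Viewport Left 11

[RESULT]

      ┃ CheckboxTree             ┃       
      ┠──────────────────────────┨       
      ┃>[-] repo/                ┃       
      ┃   [ ] types.yaml         ┃       
      ┃   [ ] logger.css         ┃       
      ┃   [ ] parser.html        ┃       
      ┃   [ ] utils.json         ┃       
      ┃   [x] auth.go            ┃       
      ┏━━━━━━━━━━━━━━━━━━━━┓     ┃       
      ┃ SlidingPuzzle      ┃     ┃       
      ┠────────────────────┨     ┃       
      ┃┌────┬────┬────┬────┃     ┃       
      ┃│  1 │  4 │  7 │ 11 ┃     ┃       
      ┃├────┼────┼────┼────┃     ┃       
      ┃│  5 │  2 │    │  6 ┃━━━━━┛       
      ┃├────┼────┼────┼────┃             
      ┃│  8 │  3 │  9 │ 15 ┃             
      ┗━━━━━━━━━━━━━━━━━━━━┛             


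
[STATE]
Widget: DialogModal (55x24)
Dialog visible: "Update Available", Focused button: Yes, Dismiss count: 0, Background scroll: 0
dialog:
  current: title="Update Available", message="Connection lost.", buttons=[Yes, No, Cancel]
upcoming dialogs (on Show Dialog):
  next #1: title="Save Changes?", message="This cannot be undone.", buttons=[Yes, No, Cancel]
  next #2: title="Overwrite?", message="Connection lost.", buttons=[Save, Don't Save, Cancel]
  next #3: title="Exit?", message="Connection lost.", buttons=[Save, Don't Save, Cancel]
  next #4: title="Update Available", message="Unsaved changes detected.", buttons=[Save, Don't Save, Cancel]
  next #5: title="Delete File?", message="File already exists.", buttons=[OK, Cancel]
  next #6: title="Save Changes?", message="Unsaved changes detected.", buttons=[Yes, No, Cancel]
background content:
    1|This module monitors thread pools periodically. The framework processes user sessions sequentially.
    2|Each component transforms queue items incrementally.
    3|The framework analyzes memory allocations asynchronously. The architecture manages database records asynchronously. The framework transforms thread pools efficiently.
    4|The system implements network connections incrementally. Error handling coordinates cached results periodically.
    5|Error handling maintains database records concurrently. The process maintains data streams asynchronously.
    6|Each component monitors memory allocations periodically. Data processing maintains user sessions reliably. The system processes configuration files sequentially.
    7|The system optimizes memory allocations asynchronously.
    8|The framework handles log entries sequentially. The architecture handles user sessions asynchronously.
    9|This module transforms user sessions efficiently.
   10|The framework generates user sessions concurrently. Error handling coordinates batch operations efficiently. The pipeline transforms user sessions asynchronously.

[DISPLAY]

This module monitors thread pools periodically. The fra
Each component transforms queue items incrementally.   
The framework analyzes memory allocations asynchronousl
The system implements network connections incrementally
Error handling maintains database records concurrently.
Each component monitors memory allocations periodically
The system optimizes memory allocations asynchronously.
The framework handles log entries sequentially. The arc
This module transforms user sessions efficiently.      
The framework ge┌─────────────────────┐oncurrently. Err
                │   Update Available  │                
                │   Connection lost.  │                
                │ [Yes]  No   Cancel  │                
                └─────────────────────┘                
                                                       
                                                       
                                                       
                                                       
                                                       
                                                       
                                                       
                                                       
                                                       
                                                       


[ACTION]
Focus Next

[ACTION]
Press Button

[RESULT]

This module monitors thread pools periodically. The fra
Each component transforms queue items incrementally.   
The framework analyzes memory allocations asynchronousl
The system implements network connections incrementally
Error handling maintains database records concurrently.
Each component monitors memory allocations periodically
The system optimizes memory allocations asynchronously.
The framework handles log entries sequentially. The arc
This module transforms user sessions efficiently.      
The framework generates user sessions concurrently. Err
                                                       
                                                       
                                                       
                                                       
                                                       
                                                       
                                                       
                                                       
                                                       
                                                       
                                                       
                                                       
                                                       
                                                       
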